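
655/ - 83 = -8 + 9/83 = - 7.89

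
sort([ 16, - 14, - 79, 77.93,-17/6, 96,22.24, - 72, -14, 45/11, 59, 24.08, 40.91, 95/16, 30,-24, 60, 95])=[  -  79, - 72, - 24, - 14,-14,-17/6,45/11,95/16, 16, 22.24,24.08,  30 , 40.91, 59, 60,77.93,  95, 96] 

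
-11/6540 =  - 11/6540 = - 0.00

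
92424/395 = 92424/395 = 233.98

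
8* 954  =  7632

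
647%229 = 189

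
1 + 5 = 6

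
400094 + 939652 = 1339746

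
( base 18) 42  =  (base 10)74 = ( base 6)202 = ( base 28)2i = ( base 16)4a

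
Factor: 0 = 0^1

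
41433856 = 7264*5704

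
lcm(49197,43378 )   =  4034154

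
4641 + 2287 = 6928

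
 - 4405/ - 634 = 4405/634=6.95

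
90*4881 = 439290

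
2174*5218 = 11343932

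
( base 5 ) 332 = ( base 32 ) 2s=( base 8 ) 134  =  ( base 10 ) 92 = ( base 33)2q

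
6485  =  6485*1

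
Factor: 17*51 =867 = 3^1*17^2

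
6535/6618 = 6535/6618= 0.99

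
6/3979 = 6/3979 = 0.00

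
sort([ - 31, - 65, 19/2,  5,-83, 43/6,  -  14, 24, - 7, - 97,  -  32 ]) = [- 97,-83, - 65,  -  32, - 31 , - 14, - 7, 5, 43/6, 19/2,24 ]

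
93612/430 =217 + 151/215 = 217.70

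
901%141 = 55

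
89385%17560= 1585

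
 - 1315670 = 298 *( - 4415)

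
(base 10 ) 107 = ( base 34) 35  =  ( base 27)3q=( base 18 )5H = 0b1101011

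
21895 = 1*21895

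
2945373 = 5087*579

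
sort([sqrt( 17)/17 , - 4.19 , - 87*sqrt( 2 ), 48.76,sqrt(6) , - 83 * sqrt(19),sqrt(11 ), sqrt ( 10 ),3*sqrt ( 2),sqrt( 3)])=[ - 83  *sqrt( 19 ), - 87*sqrt(2) , - 4.19,sqrt(17)/17, sqrt( 3 ) , sqrt(6) , sqrt( 10), sqrt (11 ), 3*sqrt ( 2) , 48.76 ]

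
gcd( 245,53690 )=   35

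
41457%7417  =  4372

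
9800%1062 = 242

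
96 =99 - 3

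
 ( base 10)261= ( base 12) 199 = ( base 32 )85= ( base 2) 100000101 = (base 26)a1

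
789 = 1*789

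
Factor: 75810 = 2^1 * 3^1*5^1*7^1*19^2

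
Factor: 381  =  3^1*127^1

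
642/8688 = 107/1448 = 0.07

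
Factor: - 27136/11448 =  - 2^6 * 3^( - 3) = - 64/27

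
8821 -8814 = 7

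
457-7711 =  - 7254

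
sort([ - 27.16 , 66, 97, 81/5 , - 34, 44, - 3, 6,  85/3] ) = [ -34, - 27.16, - 3, 6, 81/5,85/3,44 , 66, 97]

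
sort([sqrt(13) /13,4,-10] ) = [ - 10, sqrt( 13)/13,4] 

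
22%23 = 22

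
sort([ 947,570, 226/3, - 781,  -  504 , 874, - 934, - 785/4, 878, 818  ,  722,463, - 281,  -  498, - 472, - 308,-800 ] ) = [ - 934, - 800, - 781, - 504, - 498 , - 472,-308, - 281, - 785/4 , 226/3, 463, 570, 722, 818,874,878, 947 ] 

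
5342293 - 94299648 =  - 88957355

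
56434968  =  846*66708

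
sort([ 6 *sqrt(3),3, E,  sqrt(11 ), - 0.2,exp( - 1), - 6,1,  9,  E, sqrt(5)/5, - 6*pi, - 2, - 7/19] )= [ - 6*pi, - 6,  -  2, - 7/19, - 0.2 , exp(-1),sqrt(5 ) /5,1 , E,E,3, sqrt(11), 9,6*sqrt (3)]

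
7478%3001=1476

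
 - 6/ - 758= 3/379 = 0.01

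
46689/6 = 7781+ 1/2 = 7781.50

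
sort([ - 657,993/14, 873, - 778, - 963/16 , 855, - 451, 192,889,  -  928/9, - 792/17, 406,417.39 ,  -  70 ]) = [-778, - 657,  -  451,  -  928/9, - 70,  -  963/16, -792/17, 993/14,192,406,417.39,  855, 873, 889]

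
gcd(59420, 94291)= 1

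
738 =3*246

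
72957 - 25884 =47073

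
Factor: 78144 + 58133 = 136277^1 = 136277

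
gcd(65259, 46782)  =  9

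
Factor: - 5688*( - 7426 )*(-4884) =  - 2^6*3^3*11^1*37^1*47^1*79^2 = - 206295705792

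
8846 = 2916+5930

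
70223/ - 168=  - 70223/168 = - 417.99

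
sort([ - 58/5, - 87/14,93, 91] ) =[-58/5, - 87/14,91,93]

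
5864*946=5547344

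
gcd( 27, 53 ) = 1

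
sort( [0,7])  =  [0,7 ] 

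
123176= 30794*4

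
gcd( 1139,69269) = 1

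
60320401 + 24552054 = 84872455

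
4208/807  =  5  +  173/807 =5.21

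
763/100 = 7 + 63/100 = 7.63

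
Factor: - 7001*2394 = - 2^1*3^2 *7^1*19^1*7001^1 = -16760394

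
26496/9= 2944 = 2944.00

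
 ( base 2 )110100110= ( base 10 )422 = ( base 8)646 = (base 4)12212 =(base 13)266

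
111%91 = 20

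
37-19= 18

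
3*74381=223143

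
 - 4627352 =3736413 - 8363765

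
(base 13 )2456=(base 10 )5141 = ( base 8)12025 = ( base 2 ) 1010000010101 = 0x1415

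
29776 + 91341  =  121117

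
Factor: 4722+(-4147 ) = 5^2*23^1 = 575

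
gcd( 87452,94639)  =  1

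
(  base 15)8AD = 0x7AB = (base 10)1963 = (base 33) 1qg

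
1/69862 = 1/69862 =0.00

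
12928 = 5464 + 7464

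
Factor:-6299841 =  - 3^1*257^1*8171^1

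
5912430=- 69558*( - 85) 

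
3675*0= 0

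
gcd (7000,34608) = 56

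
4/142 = 2/71  =  0.03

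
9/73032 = 3/24344 = 0.00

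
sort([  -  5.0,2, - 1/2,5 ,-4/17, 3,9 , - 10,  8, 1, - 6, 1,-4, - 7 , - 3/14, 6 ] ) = [ - 10, - 7, - 6,-5.0, - 4,-1/2, -4/17,  -  3/14, 1, 1, 2, 3, 5, 6, 8, 9 ] 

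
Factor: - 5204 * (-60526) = 2^3*53^1*571^1*1301^1 = 314977304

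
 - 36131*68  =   - 2456908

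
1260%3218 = 1260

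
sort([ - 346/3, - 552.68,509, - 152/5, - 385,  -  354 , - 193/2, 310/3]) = [ - 552.68, - 385, - 354 , - 346/3, - 193/2, - 152/5,310/3, 509]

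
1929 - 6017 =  - 4088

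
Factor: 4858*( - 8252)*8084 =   -  2^5*7^1*43^1*47^1 *347^1*2063^1  =  - 324073138144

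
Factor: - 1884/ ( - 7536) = 1/4 =2^( - 2)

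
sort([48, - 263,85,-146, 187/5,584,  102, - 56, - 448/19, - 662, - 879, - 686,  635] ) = [  -  879, - 686, - 662, -263, - 146, - 56, - 448/19, 187/5, 48, 85, 102, 584, 635]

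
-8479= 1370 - 9849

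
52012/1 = 52012 = 52012.00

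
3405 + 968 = 4373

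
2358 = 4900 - 2542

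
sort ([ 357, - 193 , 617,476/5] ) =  [  -  193, 476/5, 357, 617] 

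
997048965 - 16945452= 980103513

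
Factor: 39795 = 3^1*5^1* 7^1*379^1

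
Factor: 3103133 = 11^1*282103^1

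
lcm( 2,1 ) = 2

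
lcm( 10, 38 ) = 190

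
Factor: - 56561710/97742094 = -3^( - 1 )*5^1*167^( - 1 )*97547^(  -  1)*5656171^1 = -28280855/48871047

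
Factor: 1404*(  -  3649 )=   -  5123196= - 2^2*3^3 * 13^1*  41^1* 89^1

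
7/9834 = 7/9834=0.00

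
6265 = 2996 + 3269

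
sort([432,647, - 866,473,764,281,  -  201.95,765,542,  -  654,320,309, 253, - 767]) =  [ - 866, - 767,-654, - 201.95,253, 281, 309,320,432, 473,542,  647, 764,765 ] 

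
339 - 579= - 240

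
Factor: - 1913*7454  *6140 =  - 2^3*5^1*307^1*1913^1*3727^1 = - 87553342280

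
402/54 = 67/9 =7.44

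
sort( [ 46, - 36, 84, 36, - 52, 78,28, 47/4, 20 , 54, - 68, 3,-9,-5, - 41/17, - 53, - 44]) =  [ - 68,-53, - 52, - 44, - 36,-9, - 5, - 41/17, 3, 47/4 , 20, 28,36 , 46, 54,78, 84 ]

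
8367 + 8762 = 17129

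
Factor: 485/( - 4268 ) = -5/44 =- 2^( - 2 )*5^1*11^( - 1) 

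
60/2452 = 15/613 = 0.02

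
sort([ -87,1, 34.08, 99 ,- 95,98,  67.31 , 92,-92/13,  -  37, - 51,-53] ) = [ - 95, - 87, - 53, - 51, - 37, - 92/13,1,34.08,67.31,92,98,99]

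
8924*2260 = 20168240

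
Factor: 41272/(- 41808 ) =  - 77/78 = -2^ ( - 1)*3^( - 1)*7^1*11^1*13^( - 1) 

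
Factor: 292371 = 3^1*41^1*2377^1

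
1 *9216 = 9216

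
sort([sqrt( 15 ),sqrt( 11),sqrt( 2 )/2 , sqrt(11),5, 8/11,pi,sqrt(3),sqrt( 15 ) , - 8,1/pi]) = [ - 8,1/pi,sqrt( 2 )/2,8/11, sqrt( 3),pi,sqrt( 11 ), sqrt( 11 ),sqrt(15 ),sqrt( 15 ), 5 ]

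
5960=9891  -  3931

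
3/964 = 3/964= 0.00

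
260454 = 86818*3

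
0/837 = 0 =0.00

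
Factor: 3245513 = 1523^1*2131^1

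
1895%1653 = 242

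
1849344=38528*48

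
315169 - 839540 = -524371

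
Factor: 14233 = 43^1*331^1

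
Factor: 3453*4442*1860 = 2^3*3^2*5^1*31^1*1151^1*2221^1 = 28529100360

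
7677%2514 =135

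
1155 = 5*231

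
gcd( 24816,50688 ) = 528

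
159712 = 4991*32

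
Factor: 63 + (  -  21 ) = 2^1*3^1* 7^1 = 42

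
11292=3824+7468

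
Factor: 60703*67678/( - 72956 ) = - 158009909/2806 = - 2^( - 1 )*19^1*23^( - 1 )*61^( - 1) * 137^1*60703^1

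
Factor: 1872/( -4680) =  - 2/5 = -2^1*5^( - 1) 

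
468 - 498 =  - 30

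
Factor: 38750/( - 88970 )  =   - 5^3 * 7^( - 1)*41^( - 1) = - 125/287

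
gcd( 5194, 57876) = 742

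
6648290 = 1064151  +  5584139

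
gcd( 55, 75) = 5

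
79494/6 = 13249 = 13249.00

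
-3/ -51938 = 3/51938 = 0.00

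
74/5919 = 74/5919 = 0.01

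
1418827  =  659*2153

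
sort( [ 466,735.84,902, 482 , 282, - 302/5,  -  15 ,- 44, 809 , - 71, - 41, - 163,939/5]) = [ - 163, - 71, - 302/5, - 44,  -  41,  -  15, 939/5, 282, 466, 482, 735.84, 809,  902]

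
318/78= 53/13 = 4.08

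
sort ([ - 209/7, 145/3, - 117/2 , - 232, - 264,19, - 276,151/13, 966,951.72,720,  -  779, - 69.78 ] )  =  [ - 779, - 276, - 264,-232,  -  69.78, - 117/2, - 209/7,151/13,19,145/3, 720,  951.72,966]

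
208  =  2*104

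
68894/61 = 68894/61= 1129.41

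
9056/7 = 9056/7 = 1293.71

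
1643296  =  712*2308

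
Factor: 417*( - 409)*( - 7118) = 2^1*3^1 * 139^1 * 409^1 * 3559^1 = 1213996254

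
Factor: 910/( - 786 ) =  - 455/393 = -3^( - 1 )*5^1*7^1*13^1*131^( - 1)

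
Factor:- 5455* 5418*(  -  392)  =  11585634480 = 2^4*3^2*5^1*7^3*43^1*1091^1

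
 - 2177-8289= -10466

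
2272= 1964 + 308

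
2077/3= 692 + 1/3 = 692.33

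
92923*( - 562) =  - 52222726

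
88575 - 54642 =33933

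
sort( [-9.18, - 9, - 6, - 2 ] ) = [ - 9.18 ,  -  9, - 6, - 2] 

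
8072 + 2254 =10326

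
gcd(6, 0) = 6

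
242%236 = 6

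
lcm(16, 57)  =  912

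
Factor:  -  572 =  - 2^2*11^1*13^1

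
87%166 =87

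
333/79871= 333/79871 = 0.00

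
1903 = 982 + 921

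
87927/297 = 29309/99= 296.05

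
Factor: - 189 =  - 3^3*7^1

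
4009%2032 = 1977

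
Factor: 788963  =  7^1*41^1*2749^1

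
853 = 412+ 441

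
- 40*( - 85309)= 3412360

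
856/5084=214/1271 = 0.17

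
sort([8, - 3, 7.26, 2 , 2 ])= [ - 3, 2, 2, 7.26,8] 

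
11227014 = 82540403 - 71313389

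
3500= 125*28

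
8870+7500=16370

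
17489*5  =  87445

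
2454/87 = 818/29  =  28.21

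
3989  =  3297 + 692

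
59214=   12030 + 47184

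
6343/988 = 6343/988 = 6.42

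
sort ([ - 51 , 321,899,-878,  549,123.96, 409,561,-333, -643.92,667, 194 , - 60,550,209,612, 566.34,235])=[-878,  -  643.92,- 333 , - 60,  -  51,123.96 , 194,209, 235,321, 409, 549,550, 561,566.34,612 , 667, 899]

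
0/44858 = 0 = 0.00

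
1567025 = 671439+895586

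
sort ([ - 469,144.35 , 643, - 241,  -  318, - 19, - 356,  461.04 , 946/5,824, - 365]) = [-469, - 365, - 356,-318, -241, - 19  ,  144.35,946/5 , 461.04, 643,824]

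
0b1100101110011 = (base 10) 6515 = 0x1973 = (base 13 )2c72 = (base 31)6O5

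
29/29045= 29/29045 = 0.00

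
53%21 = 11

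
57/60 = 19/20 = 0.95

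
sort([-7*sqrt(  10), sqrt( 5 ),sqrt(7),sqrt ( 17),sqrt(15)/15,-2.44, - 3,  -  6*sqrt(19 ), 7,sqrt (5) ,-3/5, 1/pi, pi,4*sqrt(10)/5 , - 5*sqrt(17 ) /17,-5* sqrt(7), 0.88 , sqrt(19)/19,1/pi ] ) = [ - 6*sqrt( 19 ),-7*sqrt(10 ) ,  -  5*sqrt(7), - 3,-2.44,-5*sqrt(17)/17,-3/5,  sqrt(19) /19, sqrt( 15) /15 , 1/pi,  1/pi,0.88, sqrt(  5),sqrt (5 ),4*sqrt(10) /5,sqrt( 7),pi,  sqrt(17), 7] 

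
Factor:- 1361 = - 1361^1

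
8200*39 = 319800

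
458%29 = 23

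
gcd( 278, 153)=1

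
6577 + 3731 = 10308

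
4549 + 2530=7079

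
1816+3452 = 5268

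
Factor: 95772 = 2^2 * 3^1*23^1 * 347^1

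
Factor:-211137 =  - 3^1*70379^1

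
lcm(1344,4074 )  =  130368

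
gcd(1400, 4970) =70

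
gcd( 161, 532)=7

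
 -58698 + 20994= -37704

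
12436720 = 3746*3320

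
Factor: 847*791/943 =7^2*11^2*23^( - 1)*41^ (- 1)*113^1 = 669977/943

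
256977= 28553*9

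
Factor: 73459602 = 2^1*3^3*59^1*23057^1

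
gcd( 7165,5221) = 1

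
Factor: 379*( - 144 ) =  - 54576  =  - 2^4*3^2 * 379^1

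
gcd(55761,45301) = 1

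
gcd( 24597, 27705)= 3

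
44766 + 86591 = 131357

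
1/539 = 1/539= 0.00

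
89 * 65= 5785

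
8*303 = 2424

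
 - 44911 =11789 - 56700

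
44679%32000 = 12679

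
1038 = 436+602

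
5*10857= 54285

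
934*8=7472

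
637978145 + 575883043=1213861188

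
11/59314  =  11/59314   =  0.00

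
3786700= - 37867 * ( - 100)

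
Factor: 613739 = 7^1*43^1*2039^1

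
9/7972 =9/7972= 0.00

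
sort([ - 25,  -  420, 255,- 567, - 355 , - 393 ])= [-567,  -  420,-393,- 355,-25 , 255]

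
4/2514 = 2/1257=0.00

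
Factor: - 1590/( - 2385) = 2^1*3^( - 1 ) = 2/3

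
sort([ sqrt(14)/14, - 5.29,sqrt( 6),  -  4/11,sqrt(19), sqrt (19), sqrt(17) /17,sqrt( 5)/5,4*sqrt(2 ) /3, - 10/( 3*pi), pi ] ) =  [-5.29 , - 10/( 3*pi), - 4/11,sqrt( 17 ) /17,  sqrt(14 )/14,sqrt( 5)/5, 4*sqrt(2 )/3, sqrt ( 6 ),pi,sqrt( 19 ),sqrt( 19)] 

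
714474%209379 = 86337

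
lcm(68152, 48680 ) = 340760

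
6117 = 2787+3330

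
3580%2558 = 1022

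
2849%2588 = 261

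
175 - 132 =43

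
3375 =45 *75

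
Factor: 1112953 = 1112953^1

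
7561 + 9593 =17154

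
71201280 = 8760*8128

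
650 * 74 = 48100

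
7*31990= 223930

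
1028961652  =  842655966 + 186305686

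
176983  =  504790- 327807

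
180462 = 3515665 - 3335203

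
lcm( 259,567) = 20979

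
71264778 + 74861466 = 146126244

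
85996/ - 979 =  - 88 + 156/979  =  - 87.84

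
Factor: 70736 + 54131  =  124867 = 23^1 * 61^1*89^1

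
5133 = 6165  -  1032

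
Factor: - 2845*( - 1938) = 5513610 = 2^1*3^1*5^1*17^1*19^1*569^1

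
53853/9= 17951/3 = 5983.67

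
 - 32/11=-3  +  1/11 = - 2.91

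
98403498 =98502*999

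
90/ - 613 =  - 90/613 = - 0.15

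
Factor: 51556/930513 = 2^2*3^( - 1) *37^( - 1)*83^( - 1)*101^(-1)*12889^1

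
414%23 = 0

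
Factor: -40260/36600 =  - 11/10 = -2^(-1)*5^( - 1)*11^1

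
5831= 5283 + 548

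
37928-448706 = - 410778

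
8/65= 8/65 = 0.12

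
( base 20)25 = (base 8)55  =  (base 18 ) 29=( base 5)140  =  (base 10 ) 45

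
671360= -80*( - 8392) 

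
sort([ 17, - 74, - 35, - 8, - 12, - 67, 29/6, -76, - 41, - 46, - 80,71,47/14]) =[ - 80, - 76, - 74, - 67,-46, - 41, - 35, - 12, - 8,47/14,29/6, 17,71]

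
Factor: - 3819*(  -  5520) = 2^4 * 3^2*5^1*19^1*23^1*67^1 = 21080880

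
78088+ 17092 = 95180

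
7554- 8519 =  - 965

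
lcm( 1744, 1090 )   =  8720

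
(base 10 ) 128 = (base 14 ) 92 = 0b10000000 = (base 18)72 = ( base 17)79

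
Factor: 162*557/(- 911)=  - 2^1*3^4*557^1*911^ ( - 1) = - 90234/911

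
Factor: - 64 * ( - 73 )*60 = 2^8*3^1* 5^1*73^1 = 280320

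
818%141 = 113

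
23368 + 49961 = 73329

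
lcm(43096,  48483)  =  387864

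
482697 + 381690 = 864387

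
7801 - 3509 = 4292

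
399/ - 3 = - 133/1 = - 133.00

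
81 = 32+49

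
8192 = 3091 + 5101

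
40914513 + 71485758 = 112400271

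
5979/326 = 5979/326  =  18.34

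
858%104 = 26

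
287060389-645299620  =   - 358239231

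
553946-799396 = - 245450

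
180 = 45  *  4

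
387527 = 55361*7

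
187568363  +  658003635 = 845571998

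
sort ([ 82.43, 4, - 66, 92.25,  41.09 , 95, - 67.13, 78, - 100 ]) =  [ - 100,  -  67.13, - 66, 4,41.09, 78, 82.43, 92.25, 95]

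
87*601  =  52287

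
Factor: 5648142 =2^1*3^1*761^1*  1237^1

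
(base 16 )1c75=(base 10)7285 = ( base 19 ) 1138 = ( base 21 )GAJ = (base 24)cfd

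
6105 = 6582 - 477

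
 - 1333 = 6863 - 8196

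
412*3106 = 1279672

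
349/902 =349/902 = 0.39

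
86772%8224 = 4532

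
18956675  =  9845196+9111479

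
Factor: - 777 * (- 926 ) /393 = 2^1 * 7^1*37^1*131^ ( - 1 )*463^1=   239834/131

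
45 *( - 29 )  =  -1305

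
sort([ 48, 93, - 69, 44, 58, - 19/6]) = [-69, - 19/6, 44 , 48, 58, 93] 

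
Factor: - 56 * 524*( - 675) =2^5*3^3*5^2*7^1 * 131^1= 19807200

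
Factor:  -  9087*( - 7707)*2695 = 3^2*5^1*7^3*11^1*13^1*233^1*367^1 = 188740306755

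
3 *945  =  2835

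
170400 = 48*3550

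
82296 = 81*1016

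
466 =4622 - 4156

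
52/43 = 1 + 9/43 = 1.21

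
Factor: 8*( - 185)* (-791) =2^3 * 5^1*7^1*37^1*113^1=1170680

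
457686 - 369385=88301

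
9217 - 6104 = 3113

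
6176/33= 187 + 5/33 = 187.15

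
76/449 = 76/449 = 0.17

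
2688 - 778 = 1910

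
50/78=25/39 = 0.64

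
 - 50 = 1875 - 1925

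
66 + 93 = 159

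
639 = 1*639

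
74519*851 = 63415669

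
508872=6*84812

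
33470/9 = 3718 + 8/9 = 3718.89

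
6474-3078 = 3396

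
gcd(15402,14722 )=34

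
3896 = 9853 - 5957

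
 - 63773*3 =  -191319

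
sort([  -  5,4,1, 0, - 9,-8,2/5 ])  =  [  -  9,-8,-5, 0,2/5,1 , 4]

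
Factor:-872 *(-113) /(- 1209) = -98536/1209=- 2^3 * 3^(-1)*13^( - 1)*31^ ( - 1 ) * 109^1*113^1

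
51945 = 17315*3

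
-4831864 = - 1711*2824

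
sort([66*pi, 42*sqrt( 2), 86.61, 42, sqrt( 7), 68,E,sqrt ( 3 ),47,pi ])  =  [ sqrt( 3 ), sqrt( 7),E, pi,42, 47, 42*sqrt(2 ),68, 86.61, 66*pi ]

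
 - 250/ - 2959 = 250/2959 =0.08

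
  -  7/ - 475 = 7/475 = 0.01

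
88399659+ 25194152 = 113593811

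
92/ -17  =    -  6+10/17 = - 5.41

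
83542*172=14369224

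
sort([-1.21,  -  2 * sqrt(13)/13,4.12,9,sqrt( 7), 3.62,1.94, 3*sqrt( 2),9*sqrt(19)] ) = [-1.21, - 2 * sqrt (13)/13,1.94,sqrt (7),3.62, 4.12, 3*sqrt(2), 9, 9*sqrt( 19) ]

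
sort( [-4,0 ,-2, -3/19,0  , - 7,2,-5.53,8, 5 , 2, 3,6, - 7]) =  [-7,  -  7, - 5.53, - 4, - 2, - 3/19,0, 0 , 2 , 2 , 3,5, 6, 8]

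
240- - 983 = 1223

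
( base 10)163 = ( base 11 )139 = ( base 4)2203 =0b10100011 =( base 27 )61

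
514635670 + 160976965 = 675612635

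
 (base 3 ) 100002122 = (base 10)6632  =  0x19E8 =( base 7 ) 25223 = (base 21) f0h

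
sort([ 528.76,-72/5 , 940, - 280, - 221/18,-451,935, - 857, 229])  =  [ - 857, -451,-280 , - 72/5, - 221/18,229,528.76, 935, 940 ] 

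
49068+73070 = 122138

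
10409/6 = 1734 +5/6 = 1734.83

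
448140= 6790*66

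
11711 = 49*239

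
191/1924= 191/1924 =0.10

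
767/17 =45 + 2/17 = 45.12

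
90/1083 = 30/361 = 0.08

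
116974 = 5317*22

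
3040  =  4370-1330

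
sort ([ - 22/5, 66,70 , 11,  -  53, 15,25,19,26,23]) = [ - 53 , - 22/5,11, 15,19,23,25 , 26,66,70]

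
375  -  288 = 87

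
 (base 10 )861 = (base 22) 1H3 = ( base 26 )173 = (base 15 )3C6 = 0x35D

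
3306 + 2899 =6205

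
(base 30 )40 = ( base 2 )1111000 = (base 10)120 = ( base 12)A0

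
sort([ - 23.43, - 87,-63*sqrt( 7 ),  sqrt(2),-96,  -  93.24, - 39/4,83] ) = [ - 63*sqrt( 7), - 96,- 93.24, - 87,-23.43,  -  39/4,sqrt( 2 ), 83 ]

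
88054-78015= 10039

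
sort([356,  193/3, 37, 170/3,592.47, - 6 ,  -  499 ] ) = [  -  499, - 6, 37,170/3 , 193/3,356, 592.47] 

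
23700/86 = 275 + 25/43 = 275.58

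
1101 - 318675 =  - 317574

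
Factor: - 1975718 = - 2^1*241^1*4099^1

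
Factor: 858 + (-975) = -3^2*13^1 = -117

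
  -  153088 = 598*( - 256 ) 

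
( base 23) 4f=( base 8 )153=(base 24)4b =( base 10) 107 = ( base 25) 47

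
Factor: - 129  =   - 3^1*43^1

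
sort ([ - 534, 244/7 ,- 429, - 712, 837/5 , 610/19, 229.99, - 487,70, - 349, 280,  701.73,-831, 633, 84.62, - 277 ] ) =[ - 831, - 712, - 534, - 487 , - 429, - 349,-277, 610/19, 244/7,70, 84.62 , 837/5, 229.99 , 280, 633, 701.73] 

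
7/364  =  1/52=0.02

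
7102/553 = 7102/553 = 12.84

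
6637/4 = 6637/4 = 1659.25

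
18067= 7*2581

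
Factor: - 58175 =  - 5^2*13^1*179^1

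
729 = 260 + 469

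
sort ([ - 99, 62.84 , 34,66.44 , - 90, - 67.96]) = [ - 99, - 90 , - 67.96, 34,  62.84, 66.44 ]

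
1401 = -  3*(-467 ) 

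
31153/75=31153/75  =  415.37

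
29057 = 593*49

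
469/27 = 469/27 = 17.37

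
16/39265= 16/39265=0.00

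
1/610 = 1/610= 0.00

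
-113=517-630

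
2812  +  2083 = 4895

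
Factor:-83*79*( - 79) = 518003 = 79^2*83^1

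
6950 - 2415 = 4535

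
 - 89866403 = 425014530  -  514880933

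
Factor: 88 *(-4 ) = - 352 = - 2^5  *11^1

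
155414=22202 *7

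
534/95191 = 534/95191 = 0.01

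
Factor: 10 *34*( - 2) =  - 2^3*5^1 * 17^1 = -680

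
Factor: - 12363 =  - 3^1*13^1*317^1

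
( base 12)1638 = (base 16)a4c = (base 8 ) 5114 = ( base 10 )2636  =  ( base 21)5kb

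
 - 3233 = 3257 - 6490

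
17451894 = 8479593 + 8972301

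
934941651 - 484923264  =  450018387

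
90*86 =7740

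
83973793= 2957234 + 81016559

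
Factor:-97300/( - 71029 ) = 100/73 = 2^2 * 5^2*73^(-1 )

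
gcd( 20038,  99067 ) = 1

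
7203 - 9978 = -2775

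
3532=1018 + 2514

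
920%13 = 10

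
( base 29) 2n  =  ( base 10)81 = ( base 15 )56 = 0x51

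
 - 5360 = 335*( - 16)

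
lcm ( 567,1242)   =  26082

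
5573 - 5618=-45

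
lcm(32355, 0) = 0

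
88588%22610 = 20758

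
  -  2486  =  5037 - 7523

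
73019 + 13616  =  86635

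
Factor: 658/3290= 5^( - 1 ) = 1/5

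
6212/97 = 64 + 4/97  =  64.04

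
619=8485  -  7866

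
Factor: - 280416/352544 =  - 3^1*127^1*479^( - 1 ) = -381/479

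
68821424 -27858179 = 40963245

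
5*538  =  2690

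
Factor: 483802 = 2^1*11^1*21991^1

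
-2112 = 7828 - 9940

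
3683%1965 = 1718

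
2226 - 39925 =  - 37699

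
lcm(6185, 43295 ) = 43295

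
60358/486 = 30179/243 = 124.19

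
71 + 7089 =7160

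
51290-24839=26451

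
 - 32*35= - 1120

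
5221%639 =109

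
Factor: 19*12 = 2^2*3^1*19^1 = 228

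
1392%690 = 12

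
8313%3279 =1755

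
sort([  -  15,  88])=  [ - 15, 88]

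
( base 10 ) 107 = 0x6b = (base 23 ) 4f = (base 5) 412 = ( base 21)52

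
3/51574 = 3/51574  =  0.00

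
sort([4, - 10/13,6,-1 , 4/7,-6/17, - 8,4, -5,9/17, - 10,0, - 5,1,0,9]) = [  -  10, - 8, -5, - 5,-1 ,-10/13,-6/17,0,0,  9/17,4/7,1, 4,4 , 6, 9]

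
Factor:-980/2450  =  -2^1 * 5^( - 1) = -2/5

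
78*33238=2592564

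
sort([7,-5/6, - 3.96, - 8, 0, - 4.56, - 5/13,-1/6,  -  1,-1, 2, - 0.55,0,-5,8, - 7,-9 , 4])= [ - 9, - 8,-7,-5 , - 4.56, - 3.96 , -1,-1, - 5/6,-0.55 , - 5/13,-1/6, 0, 0, 2,4,7,8 ] 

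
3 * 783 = 2349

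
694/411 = 694/411 = 1.69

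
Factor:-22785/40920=  -  2^( -3)*7^2*11^( -1 ) =- 49/88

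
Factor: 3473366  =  2^1*13^1*103^1*1297^1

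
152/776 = 19/97 = 0.20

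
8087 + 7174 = 15261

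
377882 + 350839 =728721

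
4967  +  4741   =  9708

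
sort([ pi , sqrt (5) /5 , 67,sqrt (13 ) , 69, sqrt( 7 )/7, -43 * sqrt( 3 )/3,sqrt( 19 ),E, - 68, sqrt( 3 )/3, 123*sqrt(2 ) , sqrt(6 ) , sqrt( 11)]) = [ - 68, - 43*sqrt( 3 )/3, sqrt(7 )/7 , sqrt(5)/5,  sqrt( 3) /3 , sqrt( 6 ), E,  pi, sqrt( 11), sqrt( 13), sqrt( 19 )  ,  67, 69, 123 * sqrt( 2)]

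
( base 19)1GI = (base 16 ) 2AB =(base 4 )22223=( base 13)407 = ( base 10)683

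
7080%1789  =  1713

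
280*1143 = 320040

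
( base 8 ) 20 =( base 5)31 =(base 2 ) 10000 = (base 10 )16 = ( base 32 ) G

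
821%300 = 221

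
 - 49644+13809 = -35835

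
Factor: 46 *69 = 2^1*3^1*23^2 = 3174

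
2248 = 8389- 6141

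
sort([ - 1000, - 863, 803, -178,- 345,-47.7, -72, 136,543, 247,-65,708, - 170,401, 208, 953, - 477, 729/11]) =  [ - 1000, - 863,- 477,-345, - 178, - 170,-72, -65, - 47.7,729/11,  136,208, 247,401, 543, 708,803 , 953] 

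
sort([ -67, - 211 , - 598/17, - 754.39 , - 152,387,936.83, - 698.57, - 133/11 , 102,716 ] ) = [ - 754.39, - 698.57 , - 211, - 152 , - 67, - 598/17, - 133/11,102,387,  716, 936.83]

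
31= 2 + 29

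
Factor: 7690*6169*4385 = 2^1 * 5^2*31^1*199^1*769^1*877^1  =  208022689850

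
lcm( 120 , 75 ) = 600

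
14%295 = 14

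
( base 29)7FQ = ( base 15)1D33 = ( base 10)6348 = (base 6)45220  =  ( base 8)14314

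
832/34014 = 416/17007 = 0.02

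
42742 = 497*86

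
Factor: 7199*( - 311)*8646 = -2^1 * 3^1*11^1*23^1*131^1*311^1 *313^1 = -  19357434294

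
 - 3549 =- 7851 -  - 4302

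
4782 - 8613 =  - 3831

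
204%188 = 16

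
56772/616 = 14193/154 = 92.16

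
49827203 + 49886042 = 99713245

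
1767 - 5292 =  - 3525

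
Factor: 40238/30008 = 2^( - 2) * 11^(-1 )*59^1= 59/44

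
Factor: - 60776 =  - 2^3*71^1*107^1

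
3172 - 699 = 2473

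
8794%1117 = 975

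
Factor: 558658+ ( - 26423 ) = 532235 = 5^1*11^1*9677^1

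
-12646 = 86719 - 99365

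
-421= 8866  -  9287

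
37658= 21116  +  16542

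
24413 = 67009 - 42596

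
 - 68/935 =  - 4/55  =  - 0.07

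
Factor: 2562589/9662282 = 2^( - 1)*7^(-1)*690163^(-1)*2562589^1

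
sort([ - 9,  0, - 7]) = [  -  9, - 7,0]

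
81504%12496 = 6528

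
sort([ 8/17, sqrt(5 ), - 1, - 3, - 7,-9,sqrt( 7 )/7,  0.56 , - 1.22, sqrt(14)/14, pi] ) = [ -9, - 7, - 3,  -  1.22, - 1, sqrt (14 ) /14, sqrt(7 )/7,  8/17, 0.56,sqrt(5), pi]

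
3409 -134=3275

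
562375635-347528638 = 214846997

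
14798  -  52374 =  - 37576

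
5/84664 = 5/84664 = 0.00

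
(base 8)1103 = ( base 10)579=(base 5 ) 4304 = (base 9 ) 713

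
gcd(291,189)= 3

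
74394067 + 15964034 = 90358101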